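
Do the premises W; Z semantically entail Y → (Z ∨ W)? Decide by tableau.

Initial set: {W; Z; ¬(Y → (Z ∨ W))}.
¬(Y → (Z ∨ W)): α-rule — add Y, ¬(Z ∨ W).
¬(Z ∨ W): α-rule — add ¬Z, ¬W.
× closes — contains both Z and ¬Z.
All 1 branch closes.
Every branch closed, so the premises entail the conclusion.

Yes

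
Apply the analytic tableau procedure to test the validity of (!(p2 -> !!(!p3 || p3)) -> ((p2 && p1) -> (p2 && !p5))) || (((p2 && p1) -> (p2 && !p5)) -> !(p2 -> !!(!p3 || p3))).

Valid

Assume the negation and expand:
Initial set: {!((!(p2 -> !!(!p3 || p3)) -> ((p2 && p1) -> (p2 && !p5))) || (((p2 && p1) -> (p2 && !p5)) -> !(p2 -> !!(!p3 || p3))))}.
!((!(p2 -> !!(!p3 || p3)) -> ((p2 && p1) -> (p2 && !p5))) || (((p2 && p1) -> (p2 && !p5)) -> !(p2 -> !!(!p3 || p3)))): α-rule — add !(!(p2 -> !!(!p3 || p3)) -> ((p2 && p1) -> (p2 && !p5))), !(((p2 && p1) -> (p2 && !p5)) -> !(p2 -> !!(!p3 || p3))).
!(!(p2 -> !!(!p3 || p3)) -> ((p2 && p1) -> (p2 && !p5))): α-rule — add !(p2 -> !!(!p3 || p3)), !((p2 && p1) -> (p2 && !p5)).
!(((p2 && p1) -> (p2 && !p5)) -> !(p2 -> !!(!p3 || p3))): α-rule — add ((p2 && p1) -> (p2 && !p5)), !!(p2 -> !!(!p3 || p3)).
!(p2 -> !!(!p3 || p3)): α-rule — add p2, !!!(!p3 || p3).
!((p2 && p1) -> (p2 && !p5)): α-rule — add (p2 && p1), !(p2 && !p5).
!!!(!p3 || p3): drop double negation, giving !(!p3 || p3).
(p2 && p1): α-rule — add p2, p1.
!(!p3 || p3): α-rule — add !!p3, !p3.
× closes — contains both p3 and !p3.
All 1 branch closes.
Every branch closed, so the negation is unsatisfiable and the formula is valid.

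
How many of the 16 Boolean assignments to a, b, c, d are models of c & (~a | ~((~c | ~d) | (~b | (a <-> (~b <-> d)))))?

5

Initial set: {T (c & (~a | ~((~c | ~d) | (~b | (a <-> (~b <-> d))))))}.
T (c & (~a | ~((~c | ~d) | (~b | (a <-> (~b <-> d)))))): α-rule — add T c, T (~a | ~((~c | ~d) | (~b | (a <-> (~b <-> d))))).
T (~a | ~((~c | ~d) | (~b | (a <-> (~b <-> d))))): β-rule — branch into T ~a  //  T ~((~c | ~d) | (~b | (a <-> (~b <-> d)))).
  branch 1 (add T ~a):
    ○ open, literals {a=F, c=T}.
  branch 2 (add T ~((~c | ~d) | (~b | (a <-> (~b <-> d))))):
    T ~((~c | ~d) | (~b | (a <-> (~b <-> d)))): α-rule — add F (~c | ~d), F (~b | (a <-> (~b <-> d))).
    F (~c | ~d): α-rule — add F ~c, F ~d.
    F (~b | (a <-> (~b <-> d))): α-rule — add F ~b, F (a <-> (~b <-> d)).
    F (a <-> (~b <-> d)): β-rule — branch into T a, F (~b <-> d)  //  F a, T (~b <-> d).
      branch 2.1 (add T a, F (~b <-> d)):
        F (~b <-> d): β-rule — branch into T ~b, F d  //  F ~b, T d.
          branch 2.1.1 (add T ~b, F d):
            × closes — contains both b and ~b.
          branch 2.1.2 (add F ~b, T d):
            ○ open, literals {a=T, b=T, c=T, d=T}.
      branch 2.2 (add F a, T (~b <-> d)):
        T (~b <-> d): β-rule — branch into T ~b, T d  //  F ~b, F d.
          branch 2.2.1 (add T ~b, T d):
            × closes — contains both b and ~b.
          branch 2.2.2 (add F ~b, F d):
            × closes — contains both d and ~d.
3 branches closed, 2 open.
Each open branch fixes some atoms; the unmentioned ones are free. Counting distinct full assignments: branch {a=F, c=T} (b, d) contributes 4 new; branch {a=T, b=T, c=T, d=T} (none free) contributes 1 new. Total: 5.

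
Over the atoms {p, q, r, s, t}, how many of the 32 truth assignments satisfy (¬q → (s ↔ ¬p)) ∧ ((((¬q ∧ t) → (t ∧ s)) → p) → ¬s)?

Initial set: {((¬q → (s ↔ ¬p)) ∧ ((((¬q ∧ t) → (t ∧ s)) → p) → ¬s))}.
((¬q → (s ↔ ¬p)) ∧ ((((¬q ∧ t) → (t ∧ s)) → p) → ¬s)): α-rule — add (¬q → (s ↔ ¬p)), ((((¬q ∧ t) → (t ∧ s)) → p) → ¬s).
(¬q → (s ↔ ¬p)): β-rule — branch into ¬¬q  //  (s ↔ ¬p).
  branch 1 (add ¬¬q):
    ((((¬q ∧ t) → (t ∧ s)) → p) → ¬s): β-rule — branch into ¬(((¬q ∧ t) → (t ∧ s)) → p)  //  ¬s.
      branch 1.1 (add ¬(((¬q ∧ t) → (t ∧ s)) → p)):
        ¬(((¬q ∧ t) → (t ∧ s)) → p): α-rule — add ((¬q ∧ t) → (t ∧ s)), ¬p.
        ((¬q ∧ t) → (t ∧ s)): β-rule — branch into ¬(¬q ∧ t)  //  (t ∧ s).
          branch 1.1.1 (add ¬(¬q ∧ t)):
            ¬(¬q ∧ t): β-rule — branch into ¬¬q  //  ¬t.
              branch 1.1.1.1 (add ¬¬q):
                ○ open, literals {p=F, q=T}.
              branch 1.1.1.2 (add ¬t):
                ○ open, literals {p=F, q=T, t=F}.
          branch 1.1.2 (add (t ∧ s)):
            (t ∧ s): α-rule — add t, s.
            ○ open, literals {p=F, q=T, s=T, t=T}.
      branch 1.2 (add ¬s):
        ○ open, literals {q=T, s=F}.
  branch 2 (add (s ↔ ¬p)):
    ((((¬q ∧ t) → (t ∧ s)) → p) → ¬s): β-rule — branch into ¬(((¬q ∧ t) → (t ∧ s)) → p)  //  ¬s.
      branch 2.1 (add ¬(((¬q ∧ t) → (t ∧ s)) → p)):
        ¬(((¬q ∧ t) → (t ∧ s)) → p): α-rule — add ((¬q ∧ t) → (t ∧ s)), ¬p.
        (s ↔ ¬p): β-rule — branch into s, ¬p  //  ¬s, ¬¬p.
          branch 2.1.1 (add s, ¬p):
            ((¬q ∧ t) → (t ∧ s)): β-rule — branch into ¬(¬q ∧ t)  //  (t ∧ s).
              branch 2.1.1.1 (add ¬(¬q ∧ t)):
                ¬(¬q ∧ t): β-rule — branch into ¬¬q  //  ¬t.
                  branch 2.1.1.1.1 (add ¬¬q):
                    ○ open, literals {p=F, q=T, s=T}.
                  branch 2.1.1.1.2 (add ¬t):
                    ○ open, literals {p=F, s=T, t=F}.
              branch 2.1.1.2 (add (t ∧ s)):
                (t ∧ s): α-rule — add t, s.
                ○ open, literals {p=F, s=T, t=T}.
          branch 2.1.2 (add ¬s, ¬¬p):
            × closes — contains both p and ¬p.
      branch 2.2 (add ¬s):
        (s ↔ ¬p): β-rule — branch into s, ¬p  //  ¬s, ¬¬p.
          branch 2.2.1 (add s, ¬p):
            × closes — contains both s and ¬s.
          branch 2.2.2 (add ¬s, ¬¬p):
            ○ open, literals {p=T, s=F}.
2 branches closed, 8 open.
Each open branch fixes some atoms; the unmentioned ones are free. Counting distinct full assignments: branch {p=F, q=T} (r, s, t) contributes 8 new; branch {p=F, q=T, t=F} (r, s) contributes 0 new; branch {p=F, q=T, s=T, t=T} (r) contributes 0 new; branch {q=T, s=F} (p, r, t) contributes 4 new; branch {p=F, q=T, s=T} (r, t) contributes 0 new; branch {p=F, s=T, t=F} (q, r) contributes 2 new; branch {p=F, s=T, t=T} (q, r) contributes 2 new; branch {p=T, s=F} (q, r, t) contributes 4 new. Total: 20.

20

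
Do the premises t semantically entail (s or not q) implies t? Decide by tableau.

Initial set: {t; not ((s or not q) implies t)}.
not ((s or not q) implies t): α-rule — add (s or not q), not t.
× closes — contains both t and not t.
All 1 branch closes.
Every branch closed, so the premises entail the conclusion.

Yes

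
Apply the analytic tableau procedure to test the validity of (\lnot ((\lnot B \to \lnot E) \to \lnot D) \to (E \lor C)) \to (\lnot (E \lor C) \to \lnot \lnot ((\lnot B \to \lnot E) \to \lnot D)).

Valid

Assume the negation and expand:
Initial set: {\lnot ((\lnot ((\lnot B \to \lnot E) \to \lnot D) \to (E \lor C)) \to (\lnot (E \lor C) \to \lnot \lnot ((\lnot B \to \lnot E) \to \lnot D)))}.
\lnot ((\lnot ((\lnot B \to \lnot E) \to \lnot D) \to (E \lor C)) \to (\lnot (E \lor C) \to \lnot \lnot ((\lnot B \to \lnot E) \to \lnot D))): α-rule — add (\lnot ((\lnot B \to \lnot E) \to \lnot D) \to (E \lor C)), \lnot (\lnot (E \lor C) \to \lnot \lnot ((\lnot B \to \lnot E) \to \lnot D)).
\lnot (\lnot (E \lor C) \to \lnot \lnot ((\lnot B \to \lnot E) \to \lnot D)): α-rule — add \lnot (E \lor C), \lnot \lnot \lnot ((\lnot B \to \lnot E) \to \lnot D).
\lnot (E \lor C): α-rule — add \lnot E, \lnot C.
\lnot \lnot \lnot ((\lnot B \to \lnot E) \to \lnot D): drop double negation, giving \lnot ((\lnot B \to \lnot E) \to \lnot D).
\lnot ((\lnot B \to \lnot E) \to \lnot D): α-rule — add (\lnot B \to \lnot E), \lnot \lnot D.
(\lnot ((\lnot B \to \lnot E) \to \lnot D) \to (E \lor C)): β-rule — branch into \lnot \lnot ((\lnot B \to \lnot E) \to \lnot D)  //  (E \lor C).
  branch 1 (add \lnot \lnot ((\lnot B \to \lnot E) \to \lnot D)):
    (\lnot B \to \lnot E): β-rule — branch into \lnot \lnot B  //  \lnot E.
      branch 1.1 (add \lnot \lnot B):
        \lnot \lnot ((\lnot B \to \lnot E) \to \lnot D): β-rule — branch into \lnot (\lnot B \to \lnot E)  //  \lnot D.
          branch 1.1.1 (add \lnot (\lnot B \to \lnot E)):
            \lnot (\lnot B \to \lnot E): α-rule — add \lnot B, \lnot \lnot E.
            × closes — contains both B and \lnot B.
          branch 1.1.2 (add \lnot D):
            × closes — contains both D and \lnot D.
      branch 1.2 (add \lnot E):
        \lnot \lnot ((\lnot B \to \lnot E) \to \lnot D): β-rule — branch into \lnot (\lnot B \to \lnot E)  //  \lnot D.
          branch 1.2.1 (add \lnot (\lnot B \to \lnot E)):
            \lnot (\lnot B \to \lnot E): α-rule — add \lnot B, \lnot \lnot E.
            × closes — contains both E and \lnot E.
          branch 1.2.2 (add \lnot D):
            × closes — contains both D and \lnot D.
  branch 2 (add (E \lor C)):
    (\lnot B \to \lnot E): β-rule — branch into \lnot \lnot B  //  \lnot E.
      branch 2.1 (add \lnot \lnot B):
        (E \lor C): β-rule — branch into E  //  C.
          branch 2.1.1 (add E):
            × closes — contains both E and \lnot E.
          branch 2.1.2 (add C):
            × closes — contains both C and \lnot C.
      branch 2.2 (add \lnot E):
        (E \lor C): β-rule — branch into E  //  C.
          branch 2.2.1 (add E):
            × closes — contains both E and \lnot E.
          branch 2.2.2 (add C):
            × closes — contains both C and \lnot C.
All 8 branches close.
Every branch closed, so the negation is unsatisfiable and the formula is valid.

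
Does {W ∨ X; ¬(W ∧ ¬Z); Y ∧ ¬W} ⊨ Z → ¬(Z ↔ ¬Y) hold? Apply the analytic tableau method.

Initial set: {(W ∨ X); ¬(W ∧ ¬Z); (Y ∧ ¬W); ¬(Z → ¬(Z ↔ ¬Y))}.
(Y ∧ ¬W): α-rule — add Y, ¬W.
¬(Z → ¬(Z ↔ ¬Y)): α-rule — add Z, ¬¬(Z ↔ ¬Y).
(W ∨ X): β-rule — branch into W  //  X.
  branch 1 (add W):
    × closes — contains both W and ¬W.
  branch 2 (add X):
    ¬(W ∧ ¬Z): β-rule — branch into ¬W  //  ¬¬Z.
      branch 2.1 (add ¬W):
        ¬¬(Z ↔ ¬Y): β-rule — branch into Z, ¬Y  //  ¬Z, ¬¬Y.
          branch 2.1.1 (add Z, ¬Y):
            × closes — contains both Y and ¬Y.
          branch 2.1.2 (add ¬Z, ¬¬Y):
            × closes — contains both Z and ¬Z.
      branch 2.2 (add ¬¬Z):
        ¬¬(Z ↔ ¬Y): β-rule — branch into Z, ¬Y  //  ¬Z, ¬¬Y.
          branch 2.2.1 (add Z, ¬Y):
            × closes — contains both Y and ¬Y.
          branch 2.2.2 (add ¬Z, ¬¬Y):
            × closes — contains both Z and ¬Z.
All 5 branches close.
Every branch closed, so the premises entail the conclusion.

Yes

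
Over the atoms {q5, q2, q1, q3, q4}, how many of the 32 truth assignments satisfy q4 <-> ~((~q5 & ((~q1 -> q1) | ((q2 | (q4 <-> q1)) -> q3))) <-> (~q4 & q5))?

Initial set: {(q4 <-> ~((~q5 & ((~q1 -> q1) | ((q2 | (q4 <-> q1)) -> q3))) <-> (~q4 & q5)))}.
(q4 <-> ~((~q5 & ((~q1 -> q1) | ((q2 | (q4 <-> q1)) -> q3))) <-> (~q4 & q5))): β-rule — branch into q4, ~((~q5 & ((~q1 -> q1) | ((q2 | (q4 <-> q1)) -> q3))) <-> (~q4 & q5))  //  ~q4, ~~((~q5 & ((~q1 -> q1) | ((q2 | (q4 <-> q1)) -> q3))) <-> (~q4 & q5)).
  branch 1 (add q4, ~((~q5 & ((~q1 -> q1) | ((q2 | (q4 <-> q1)) -> q3))) <-> (~q4 & q5))):
    ~((~q5 & ((~q1 -> q1) | ((q2 | (q4 <-> q1)) -> q3))) <-> (~q4 & q5)): β-rule — branch into (~q5 & ((~q1 -> q1) | ((q2 | (q4 <-> q1)) -> q3))), ~(~q4 & q5)  //  ~(~q5 & ((~q1 -> q1) | ((q2 | (q4 <-> q1)) -> q3))), (~q4 & q5).
      branch 1.1 (add (~q5 & ((~q1 -> q1) | ((q2 | (q4 <-> q1)) -> q3))), ~(~q4 & q5)):
        (~q5 & ((~q1 -> q1) | ((q2 | (q4 <-> q1)) -> q3))): α-rule — add ~q5, ((~q1 -> q1) | ((q2 | (q4 <-> q1)) -> q3)).
        ~(~q4 & q5): β-rule — branch into ~~q4  //  ~q5.
          branch 1.1.1 (add ~~q4):
            ((~q1 -> q1) | ((q2 | (q4 <-> q1)) -> q3)): β-rule — branch into (~q1 -> q1)  //  ((q2 | (q4 <-> q1)) -> q3).
              branch 1.1.1.1 (add (~q1 -> q1)):
                (~q1 -> q1): β-rule — branch into ~~q1  //  q1.
                  branch 1.1.1.1.1 (add ~~q1):
                    ○ open, literals {q1=true, q4=true, q5=false}.
                  branch 1.1.1.1.2 (add q1):
                    ○ open, literals {q1=true, q4=true, q5=false}.
              branch 1.1.1.2 (add ((q2 | (q4 <-> q1)) -> q3)):
                ((q2 | (q4 <-> q1)) -> q3): β-rule — branch into ~(q2 | (q4 <-> q1))  //  q3.
                  branch 1.1.1.2.1 (add ~(q2 | (q4 <-> q1))):
                    ~(q2 | (q4 <-> q1)): α-rule — add ~q2, ~(q4 <-> q1).
                    ~(q4 <-> q1): β-rule — branch into q4, ~q1  //  ~q4, q1.
                      branch 1.1.1.2.1.1 (add q4, ~q1):
                        ○ open, literals {q1=false, q2=false, q4=true, q5=false}.
                      branch 1.1.1.2.1.2 (add ~q4, q1):
                        × closes — contains both q4 and ~q4.
                  branch 1.1.1.2.2 (add q3):
                    ○ open, literals {q3=true, q4=true, q5=false}.
          branch 1.1.2 (add ~q5):
            ((~q1 -> q1) | ((q2 | (q4 <-> q1)) -> q3)): β-rule — branch into (~q1 -> q1)  //  ((q2 | (q4 <-> q1)) -> q3).
              branch 1.1.2.1 (add (~q1 -> q1)):
                (~q1 -> q1): β-rule — branch into ~~q1  //  q1.
                  branch 1.1.2.1.1 (add ~~q1):
                    ○ open, literals {q1=true, q4=true, q5=false}.
                  branch 1.1.2.1.2 (add q1):
                    ○ open, literals {q1=true, q4=true, q5=false}.
              branch 1.1.2.2 (add ((q2 | (q4 <-> q1)) -> q3)):
                ((q2 | (q4 <-> q1)) -> q3): β-rule — branch into ~(q2 | (q4 <-> q1))  //  q3.
                  branch 1.1.2.2.1 (add ~(q2 | (q4 <-> q1))):
                    ~(q2 | (q4 <-> q1)): α-rule — add ~q2, ~(q4 <-> q1).
                    ~(q4 <-> q1): β-rule — branch into q4, ~q1  //  ~q4, q1.
                      branch 1.1.2.2.1.1 (add q4, ~q1):
                        ○ open, literals {q1=false, q2=false, q4=true, q5=false}.
                      branch 1.1.2.2.1.2 (add ~q4, q1):
                        × closes — contains both q4 and ~q4.
                  branch 1.1.2.2.2 (add q3):
                    ○ open, literals {q3=true, q4=true, q5=false}.
      branch 1.2 (add ~(~q5 & ((~q1 -> q1) | ((q2 | (q4 <-> q1)) -> q3))), (~q4 & q5)):
        (~q4 & q5): α-rule — add ~q4, q5.
        × closes — contains both q4 and ~q4.
  branch 2 (add ~q4, ~~((~q5 & ((~q1 -> q1) | ((q2 | (q4 <-> q1)) -> q3))) <-> (~q4 & q5))):
    ~~((~q5 & ((~q1 -> q1) | ((q2 | (q4 <-> q1)) -> q3))) <-> (~q4 & q5)): β-rule — branch into (~q5 & ((~q1 -> q1) | ((q2 | (q4 <-> q1)) -> q3))), (~q4 & q5)  //  ~(~q5 & ((~q1 -> q1) | ((q2 | (q4 <-> q1)) -> q3))), ~(~q4 & q5).
      branch 2.1 (add (~q5 & ((~q1 -> q1) | ((q2 | (q4 <-> q1)) -> q3))), (~q4 & q5)):
        (~q5 & ((~q1 -> q1) | ((q2 | (q4 <-> q1)) -> q3))): α-rule — add ~q5, ((~q1 -> q1) | ((q2 | (q4 <-> q1)) -> q3)).
        (~q4 & q5): α-rule — add ~q4, q5.
        × closes — contains both q5 and ~q5.
      branch 2.2 (add ~(~q5 & ((~q1 -> q1) | ((q2 | (q4 <-> q1)) -> q3))), ~(~q4 & q5)):
        ~(~q5 & ((~q1 -> q1) | ((q2 | (q4 <-> q1)) -> q3))): β-rule — branch into ~~q5  //  ~((~q1 -> q1) | ((q2 | (q4 <-> q1)) -> q3)).
          branch 2.2.1 (add ~~q5):
            ~(~q4 & q5): β-rule — branch into ~~q4  //  ~q5.
              branch 2.2.1.1 (add ~~q4):
                × closes — contains both q4 and ~q4.
              branch 2.2.1.2 (add ~q5):
                × closes — contains both q5 and ~q5.
          branch 2.2.2 (add ~((~q1 -> q1) | ((q2 | (q4 <-> q1)) -> q3))):
            ~((~q1 -> q1) | ((q2 | (q4 <-> q1)) -> q3)): α-rule — add ~(~q1 -> q1), ~((q2 | (q4 <-> q1)) -> q3).
            ~(~q1 -> q1): α-rule — add ~q1, ~q1.
            ~((q2 | (q4 <-> q1)) -> q3): α-rule — add (q2 | (q4 <-> q1)), ~q3.
            ~(~q4 & q5): β-rule — branch into ~~q4  //  ~q5.
              branch 2.2.2.1 (add ~~q4):
                × closes — contains both q4 and ~q4.
              branch 2.2.2.2 (add ~q5):
                (q2 | (q4 <-> q1)): β-rule — branch into q2  //  (q4 <-> q1).
                  branch 2.2.2.2.1 (add q2):
                    ○ open, literals {q1=false, q2=true, q3=false, q4=false, q5=false}.
                  branch 2.2.2.2.2 (add (q4 <-> q1)):
                    (q4 <-> q1): β-rule — branch into q4, q1  //  ~q4, ~q1.
                      branch 2.2.2.2.2.1 (add q4, q1):
                        × closes — contains both q4 and ~q4.
                      branch 2.2.2.2.2.2 (add ~q4, ~q1):
                        ○ open, literals {q1=false, q3=false, q4=false, q5=false}.
8 branches closed, 10 open.
Each open branch fixes some atoms; the unmentioned ones are free. Counting distinct full assignments: branch {q1=true, q4=true, q5=false} (q2, q3) contributes 4 new; branch {q1=true, q4=true, q5=false} (q2, q3) contributes 0 new; branch {q1=false, q2=false, q4=true, q5=false} (q3) contributes 2 new; branch {q3=true, q4=true, q5=false} (q2, q1) contributes 1 new; branch {q1=true, q4=true, q5=false} (q2, q3) contributes 0 new; branch {q1=true, q4=true, q5=false} (q2, q3) contributes 0 new; branch {q1=false, q2=false, q4=true, q5=false} (q3) contributes 0 new; branch {q3=true, q4=true, q5=false} (q2, q1) contributes 0 new; branch {q1=false, q2=true, q3=false, q4=false, q5=false} (none free) contributes 1 new; branch {q1=false, q3=false, q4=false, q5=false} (q2) contributes 1 new. Total: 9.

9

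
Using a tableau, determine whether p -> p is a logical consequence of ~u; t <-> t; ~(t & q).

Initial set: {~u; (t <-> t); ~(t & q); ~(p -> p)}.
~(p -> p): α-rule — add p, ~p.
× closes — contains both p and ~p.
All 1 branch closes.
Every branch closed, so the premises entail the conclusion.

Yes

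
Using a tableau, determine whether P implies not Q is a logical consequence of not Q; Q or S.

Initial set: {not Q; (Q or S); not (P implies not Q)}.
not (P implies not Q): α-rule — add P, not not Q.
× closes — contains both Q and not Q.
All 1 branch closes.
Every branch closed, so the premises entail the conclusion.

Yes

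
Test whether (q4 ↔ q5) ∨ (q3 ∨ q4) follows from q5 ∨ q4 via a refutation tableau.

Initial set: {(q5 ∨ q4); ¬((q4 ↔ q5) ∨ (q3 ∨ q4))}.
¬((q4 ↔ q5) ∨ (q3 ∨ q4)): α-rule — add ¬(q4 ↔ q5), ¬(q3 ∨ q4).
¬(q3 ∨ q4): α-rule — add ¬q3, ¬q4.
(q5 ∨ q4): β-rule — branch into q5  //  q4.
  branch 1 (add q5):
    ¬(q4 ↔ q5): β-rule — branch into q4, ¬q5  //  ¬q4, q5.
      branch 1.1 (add q4, ¬q5):
        × closes — contains both q4 and ¬q4.
      branch 1.2 (add ¬q4, q5):
        ○ open, literals {q3=false, q4=false, q5=true}.
  branch 2 (add q4):
    × closes — contains both q4 and ¬q4.
2 branches closed, 1 open.
An open branch gives a countermodel: q3=false, q4=false, q5=true (unmentioned atoms arbitrary); the premises hold there but the conclusion fails.

No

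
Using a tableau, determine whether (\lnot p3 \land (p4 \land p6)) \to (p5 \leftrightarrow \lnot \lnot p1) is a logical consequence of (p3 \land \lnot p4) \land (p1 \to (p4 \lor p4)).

Yes

Initial set: {T ((p3 \land \lnot p4) \land (p1 \to (p4 \lor p4))); F ((\lnot p3 \land (p4 \land p6)) \to (p5 \leftrightarrow \lnot \lnot p1))}.
T ((p3 \land \lnot p4) \land (p1 \to (p4 \lor p4))): α-rule — add T (p3 \land \lnot p4), T (p1 \to (p4 \lor p4)).
F ((\lnot p3 \land (p4 \land p6)) \to (p5 \leftrightarrow \lnot \lnot p1)): α-rule — add T (\lnot p3 \land (p4 \land p6)), F (p5 \leftrightarrow \lnot \lnot p1).
T (p3 \land \lnot p4): α-rule — add T p3, T \lnot p4.
T (\lnot p3 \land (p4 \land p6)): α-rule — add T \lnot p3, T (p4 \land p6).
× closes — contains both p3 and \lnot p3.
All 1 branch closes.
Every branch closed, so the premises entail the conclusion.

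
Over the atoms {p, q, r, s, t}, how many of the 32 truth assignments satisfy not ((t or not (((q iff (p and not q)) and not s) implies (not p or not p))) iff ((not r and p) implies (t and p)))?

12

Initial set: {not ((t or not (((q iff (p and not q)) and not s) implies (not p or not p))) iff ((not r and p) implies (t and p)))}.
not ((t or not (((q iff (p and not q)) and not s) implies (not p or not p))) iff ((not r and p) implies (t and p))): β-rule — branch into (t or not (((q iff (p and not q)) and not s) implies (not p or not p))), not ((not r and p) implies (t and p))  //  not (t or not (((q iff (p and not q)) and not s) implies (not p or not p))), ((not r and p) implies (t and p)).
  branch 1 (add (t or not (((q iff (p and not q)) and not s) implies (not p or not p))), not ((not r and p) implies (t and p))):
    not ((not r and p) implies (t and p)): α-rule — add (not r and p), not (t and p).
    (not r and p): α-rule — add not r, p.
    (t or not (((q iff (p and not q)) and not s) implies (not p or not p))): β-rule — branch into t  //  not (((q iff (p and not q)) and not s) implies (not p or not p)).
      branch 1.1 (add t):
        not (t and p): β-rule — branch into not t  //  not p.
          branch 1.1.1 (add not t):
            × closes — contains both t and not t.
          branch 1.1.2 (add not p):
            × closes — contains both p and not p.
      branch 1.2 (add not (((q iff (p and not q)) and not s) implies (not p or not p))):
        not (((q iff (p and not q)) and not s) implies (not p or not p)): α-rule — add ((q iff (p and not q)) and not s), not (not p or not p).
        ((q iff (p and not q)) and not s): α-rule — add (q iff (p and not q)), not s.
        not (not p or not p): α-rule — add not not p, not not p.
        not (t and p): β-rule — branch into not t  //  not p.
          branch 1.2.1 (add not t):
            (q iff (p and not q)): β-rule — branch into q, (p and not q)  //  not q, not (p and not q).
              branch 1.2.1.1 (add q, (p and not q)):
                (p and not q): α-rule — add p, not q.
                × closes — contains both q and not q.
              branch 1.2.1.2 (add not q, not (p and not q)):
                not (p and not q): β-rule — branch into not p  //  not not q.
                  branch 1.2.1.2.1 (add not p):
                    × closes — contains both p and not p.
                  branch 1.2.1.2.2 (add not not q):
                    × closes — contains both q and not q.
          branch 1.2.2 (add not p):
            × closes — contains both p and not p.
  branch 2 (add not (t or not (((q iff (p and not q)) and not s) implies (not p or not p))), ((not r and p) implies (t and p))):
    not (t or not (((q iff (p and not q)) and not s) implies (not p or not p))): α-rule — add not t, not not (((q iff (p and not q)) and not s) implies (not p or not p)).
    ((not r and p) implies (t and p)): β-rule — branch into not (not r and p)  //  (t and p).
      branch 2.1 (add not (not r and p)):
        not not (((q iff (p and not q)) and not s) implies (not p or not p)): β-rule — branch into not ((q iff (p and not q)) and not s)  //  (not p or not p).
          branch 2.1.1 (add not ((q iff (p and not q)) and not s)):
            not (not r and p): β-rule — branch into not not r  //  not p.
              branch 2.1.1.1 (add not not r):
                not ((q iff (p and not q)) and not s): β-rule — branch into not (q iff (p and not q))  //  not not s.
                  branch 2.1.1.1.1 (add not (q iff (p and not q))):
                    not (q iff (p and not q)): β-rule — branch into q, not (p and not q)  //  not q, (p and not q).
                      branch 2.1.1.1.1.1 (add q, not (p and not q)):
                        not (p and not q): β-rule — branch into not p  //  not not q.
                          branch 2.1.1.1.1.1.1 (add not p):
                            ○ open, literals {p=F, q=T, r=T, t=F}.
                          branch 2.1.1.1.1.1.2 (add not not q):
                            ○ open, literals {q=T, r=T, t=F}.
                      branch 2.1.1.1.1.2 (add not q, (p and not q)):
                        (p and not q): α-rule — add p, not q.
                        ○ open, literals {p=T, q=F, r=T, t=F}.
                  branch 2.1.1.1.2 (add not not s):
                    ○ open, literals {r=T, s=T, t=F}.
              branch 2.1.1.2 (add not p):
                not ((q iff (p and not q)) and not s): β-rule — branch into not (q iff (p and not q))  //  not not s.
                  branch 2.1.1.2.1 (add not (q iff (p and not q))):
                    not (q iff (p and not q)): β-rule — branch into q, not (p and not q)  //  not q, (p and not q).
                      branch 2.1.1.2.1.1 (add q, not (p and not q)):
                        not (p and not q): β-rule — branch into not p  //  not not q.
                          branch 2.1.1.2.1.1.1 (add not p):
                            ○ open, literals {p=F, q=T, t=F}.
                          branch 2.1.1.2.1.1.2 (add not not q):
                            ○ open, literals {p=F, q=T, t=F}.
                      branch 2.1.1.2.1.2 (add not q, (p and not q)):
                        (p and not q): α-rule — add p, not q.
                        × closes — contains both p and not p.
                  branch 2.1.1.2.2 (add not not s):
                    ○ open, literals {p=F, s=T, t=F}.
          branch 2.1.2 (add (not p or not p)):
            not (not r and p): β-rule — branch into not not r  //  not p.
              branch 2.1.2.1 (add not not r):
                (not p or not p): β-rule — branch into not p  //  not p.
                  branch 2.1.2.1.1 (add not p):
                    ○ open, literals {p=F, r=T, t=F}.
                  branch 2.1.2.1.2 (add not p):
                    ○ open, literals {p=F, r=T, t=F}.
              branch 2.1.2.2 (add not p):
                (not p or not p): β-rule — branch into not p  //  not p.
                  branch 2.1.2.2.1 (add not p):
                    ○ open, literals {p=F, t=F}.
                  branch 2.1.2.2.2 (add not p):
                    ○ open, literals {p=F, t=F}.
      branch 2.2 (add (t and p)):
        (t and p): α-rule — add t, p.
        × closes — contains both t and not t.
8 branches closed, 11 open.
Each open branch fixes some atoms; the unmentioned ones are free. Counting distinct full assignments: branch {p=F, q=T, r=T, t=F} (s) contributes 2 new; branch {q=T, r=T, t=F} (p, s) contributes 2 new; branch {p=T, q=F, r=T, t=F} (s) contributes 2 new; branch {r=T, s=T, t=F} (p, q) contributes 1 new; branch {p=F, q=T, t=F} (r, s) contributes 2 new; branch {p=F, q=T, t=F} (r, s) contributes 0 new; branch {p=F, s=T, t=F} (q, r) contributes 1 new; branch {p=F, r=T, t=F} (q, s) contributes 1 new; branch {p=F, r=T, t=F} (q, s) contributes 0 new; branch {p=F, t=F} (q, r, s) contributes 1 new; branch {p=F, t=F} (q, r, s) contributes 0 new. Total: 12.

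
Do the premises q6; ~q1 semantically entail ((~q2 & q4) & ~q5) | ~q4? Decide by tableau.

No

Initial set: {T q6; T ~q1; F (((~q2 & q4) & ~q5) | ~q4)}.
F (((~q2 & q4) & ~q5) | ~q4): α-rule — add F ((~q2 & q4) & ~q5), F ~q4.
F ((~q2 & q4) & ~q5): β-rule — branch into F (~q2 & q4)  //  F ~q5.
  branch 1 (add F (~q2 & q4)):
    F (~q2 & q4): β-rule — branch into F ~q2  //  F q4.
      branch 1.1 (add F ~q2):
        ○ open, literals {q1=F, q2=T, q4=T, q6=T}.
      branch 1.2 (add F q4):
        × closes — contains both q4 and ~q4.
  branch 2 (add F ~q5):
    ○ open, literals {q1=F, q4=T, q5=T, q6=T}.
1 branch closed, 2 open.
An open branch gives a countermodel: q1=F, q2=T, q4=T, q6=T (unmentioned atoms arbitrary); the premises hold there but the conclusion fails.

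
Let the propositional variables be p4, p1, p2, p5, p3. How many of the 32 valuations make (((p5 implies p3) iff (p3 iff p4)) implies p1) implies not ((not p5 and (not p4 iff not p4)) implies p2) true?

Initial set: {((((p5 implies p3) iff (p3 iff p4)) implies p1) implies not ((not p5 and (not p4 iff not p4)) implies p2))}.
((((p5 implies p3) iff (p3 iff p4)) implies p1) implies not ((not p5 and (not p4 iff not p4)) implies p2)): β-rule — branch into not (((p5 implies p3) iff (p3 iff p4)) implies p1)  //  not ((not p5 and (not p4 iff not p4)) implies p2).
  branch 1 (add not (((p5 implies p3) iff (p3 iff p4)) implies p1)):
    not (((p5 implies p3) iff (p3 iff p4)) implies p1): α-rule — add ((p5 implies p3) iff (p3 iff p4)), not p1.
    ((p5 implies p3) iff (p3 iff p4)): β-rule — branch into (p5 implies p3), (p3 iff p4)  //  not (p5 implies p3), not (p3 iff p4).
      branch 1.1 (add (p5 implies p3), (p3 iff p4)):
        (p5 implies p3): β-rule — branch into not p5  //  p3.
          branch 1.1.1 (add not p5):
            (p3 iff p4): β-rule — branch into p3, p4  //  not p3, not p4.
              branch 1.1.1.1 (add p3, p4):
                ○ open, literals {p1=0, p3=1, p4=1, p5=0}.
              branch 1.1.1.2 (add not p3, not p4):
                ○ open, literals {p1=0, p3=0, p4=0, p5=0}.
          branch 1.1.2 (add p3):
            (p3 iff p4): β-rule — branch into p3, p4  //  not p3, not p4.
              branch 1.1.2.1 (add p3, p4):
                ○ open, literals {p1=0, p3=1, p4=1}.
              branch 1.1.2.2 (add not p3, not p4):
                × closes — contains both p3 and not p3.
      branch 1.2 (add not (p5 implies p3), not (p3 iff p4)):
        not (p5 implies p3): α-rule — add p5, not p3.
        not (p3 iff p4): β-rule — branch into p3, not p4  //  not p3, p4.
          branch 1.2.1 (add p3, not p4):
            × closes — contains both p3 and not p3.
          branch 1.2.2 (add not p3, p4):
            ○ open, literals {p1=0, p3=0, p4=1, p5=1}.
  branch 2 (add not ((not p5 and (not p4 iff not p4)) implies p2)):
    not ((not p5 and (not p4 iff not p4)) implies p2): α-rule — add (not p5 and (not p4 iff not p4)), not p2.
    (not p5 and (not p4 iff not p4)): α-rule — add not p5, (not p4 iff not p4).
    (not p4 iff not p4): β-rule — branch into not p4, not p4  //  not not p4, not not p4.
      branch 2.1 (add not p4, not p4):
        ○ open, literals {p2=0, p4=0, p5=0}.
      branch 2.2 (add not not p4, not not p4):
        ○ open, literals {p2=0, p4=1, p5=0}.
2 branches closed, 6 open.
Each open branch fixes some atoms; the unmentioned ones are free. Counting distinct full assignments: branch {p1=0, p3=1, p4=1, p5=0} (p2) contributes 2 new; branch {p1=0, p3=0, p4=0, p5=0} (p2) contributes 2 new; branch {p1=0, p3=1, p4=1} (p2, p5) contributes 2 new; branch {p1=0, p3=0, p4=1, p5=1} (p2) contributes 2 new; branch {p2=0, p4=0, p5=0} (p1, p3) contributes 3 new; branch {p2=0, p4=1, p5=0} (p1, p3) contributes 3 new. Total: 14.

14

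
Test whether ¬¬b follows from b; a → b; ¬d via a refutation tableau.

Yes

Initial set: {b; (a → b); ¬d; ¬¬¬b}.
¬¬¬b: drop double negation, giving ¬b.
× closes — contains both b and ¬b.
All 1 branch closes.
Every branch closed, so the premises entail the conclusion.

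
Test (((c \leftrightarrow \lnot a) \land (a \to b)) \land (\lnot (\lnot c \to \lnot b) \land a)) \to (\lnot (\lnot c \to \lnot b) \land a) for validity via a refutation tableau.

Valid

Assume the negation and expand:
Initial set: {\lnot ((((c \leftrightarrow \lnot a) \land (a \to b)) \land (\lnot (\lnot c \to \lnot b) \land a)) \to (\lnot (\lnot c \to \lnot b) \land a))}.
\lnot ((((c \leftrightarrow \lnot a) \land (a \to b)) \land (\lnot (\lnot c \to \lnot b) \land a)) \to (\lnot (\lnot c \to \lnot b) \land a)): α-rule — add (((c \leftrightarrow \lnot a) \land (a \to b)) \land (\lnot (\lnot c \to \lnot b) \land a)), \lnot (\lnot (\lnot c \to \lnot b) \land a).
(((c \leftrightarrow \lnot a) \land (a \to b)) \land (\lnot (\lnot c \to \lnot b) \land a)): α-rule — add ((c \leftrightarrow \lnot a) \land (a \to b)), (\lnot (\lnot c \to \lnot b) \land a).
((c \leftrightarrow \lnot a) \land (a \to b)): α-rule — add (c \leftrightarrow \lnot a), (a \to b).
(\lnot (\lnot c \to \lnot b) \land a): α-rule — add \lnot (\lnot c \to \lnot b), a.
\lnot (\lnot c \to \lnot b): α-rule — add \lnot c, \lnot \lnot b.
\lnot (\lnot (\lnot c \to \lnot b) \land a): β-rule — branch into \lnot \lnot (\lnot c \to \lnot b)  //  \lnot a.
  branch 1 (add \lnot \lnot (\lnot c \to \lnot b)):
    (c \leftrightarrow \lnot a): β-rule — branch into c, \lnot a  //  \lnot c, \lnot \lnot a.
      branch 1.1 (add c, \lnot a):
        × closes — contains both c and \lnot c.
      branch 1.2 (add \lnot c, \lnot \lnot a):
        (a \to b): β-rule — branch into \lnot a  //  b.
          branch 1.2.1 (add \lnot a):
            × closes — contains both a and \lnot a.
          branch 1.2.2 (add b):
            \lnot \lnot (\lnot c \to \lnot b): β-rule — branch into \lnot \lnot c  //  \lnot b.
              branch 1.2.2.1 (add \lnot \lnot c):
                × closes — contains both c and \lnot c.
              branch 1.2.2.2 (add \lnot b):
                × closes — contains both b and \lnot b.
  branch 2 (add \lnot a):
    × closes — contains both a and \lnot a.
All 5 branches close.
Every branch closed, so the negation is unsatisfiable and the formula is valid.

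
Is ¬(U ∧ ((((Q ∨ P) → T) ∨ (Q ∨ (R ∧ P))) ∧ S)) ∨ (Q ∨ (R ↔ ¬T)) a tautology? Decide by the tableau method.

Assume the negation and expand:
Initial set: {¬(¬(U ∧ ((((Q ∨ P) → T) ∨ (Q ∨ (R ∧ P))) ∧ S)) ∨ (Q ∨ (R ↔ ¬T)))}.
¬(¬(U ∧ ((((Q ∨ P) → T) ∨ (Q ∨ (R ∧ P))) ∧ S)) ∨ (Q ∨ (R ↔ ¬T))): α-rule — add ¬¬(U ∧ ((((Q ∨ P) → T) ∨ (Q ∨ (R ∧ P))) ∧ S)), ¬(Q ∨ (R ↔ ¬T)).
¬¬(U ∧ ((((Q ∨ P) → T) ∨ (Q ∨ (R ∧ P))) ∧ S)): α-rule — add U, ((((Q ∨ P) → T) ∨ (Q ∨ (R ∧ P))) ∧ S).
¬(Q ∨ (R ↔ ¬T)): α-rule — add ¬Q, ¬(R ↔ ¬T).
((((Q ∨ P) → T) ∨ (Q ∨ (R ∧ P))) ∧ S): α-rule — add (((Q ∨ P) → T) ∨ (Q ∨ (R ∧ P))), S.
¬(R ↔ ¬T): β-rule — branch into R, ¬¬T  //  ¬R, ¬T.
  branch 1 (add R, ¬¬T):
    (((Q ∨ P) → T) ∨ (Q ∨ (R ∧ P))): β-rule — branch into ((Q ∨ P) → T)  //  (Q ∨ (R ∧ P)).
      branch 1.1 (add ((Q ∨ P) → T)):
        ((Q ∨ P) → T): β-rule — branch into ¬(Q ∨ P)  //  T.
          branch 1.1.1 (add ¬(Q ∨ P)):
            ¬(Q ∨ P): α-rule — add ¬Q, ¬P.
            ○ open, literals {P=0, Q=0, R=1, S=1, T=1, U=1}.
          branch 1.1.2 (add T):
            ○ open, literals {Q=0, R=1, S=1, T=1, U=1}.
      branch 1.2 (add (Q ∨ (R ∧ P))):
        (Q ∨ (R ∧ P)): β-rule — branch into Q  //  (R ∧ P).
          branch 1.2.1 (add Q):
            × closes — contains both Q and ¬Q.
          branch 1.2.2 (add (R ∧ P)):
            (R ∧ P): α-rule — add R, P.
            ○ open, literals {P=1, Q=0, R=1, S=1, T=1, U=1}.
  branch 2 (add ¬R, ¬T):
    (((Q ∨ P) → T) ∨ (Q ∨ (R ∧ P))): β-rule — branch into ((Q ∨ P) → T)  //  (Q ∨ (R ∧ P)).
      branch 2.1 (add ((Q ∨ P) → T)):
        ((Q ∨ P) → T): β-rule — branch into ¬(Q ∨ P)  //  T.
          branch 2.1.1 (add ¬(Q ∨ P)):
            ¬(Q ∨ P): α-rule — add ¬Q, ¬P.
            ○ open, literals {P=0, Q=0, R=0, S=1, T=0, U=1}.
          branch 2.1.2 (add T):
            × closes — contains both T and ¬T.
      branch 2.2 (add (Q ∨ (R ∧ P))):
        (Q ∨ (R ∧ P)): β-rule — branch into Q  //  (R ∧ P).
          branch 2.2.1 (add Q):
            × closes — contains both Q and ¬Q.
          branch 2.2.2 (add (R ∧ P)):
            (R ∧ P): α-rule — add R, P.
            × closes — contains both R and ¬R.
4 branches closed, 4 open.
An open branch gives a countermodel: P=0, Q=0, R=1, S=1, T=1, U=1 (unmentioned atoms arbitrary); under it the original formula is false.

Not valid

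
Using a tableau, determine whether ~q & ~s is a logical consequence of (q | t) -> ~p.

No

Initial set: {((q | t) -> ~p); ~(~q & ~s)}.
((q | t) -> ~p): β-rule — branch into ~(q | t)  //  ~p.
  branch 1 (add ~(q | t)):
    ~(q | t): α-rule — add ~q, ~t.
    ~(~q & ~s): β-rule — branch into ~~q  //  ~~s.
      branch 1.1 (add ~~q):
        × closes — contains both q and ~q.
      branch 1.2 (add ~~s):
        ○ open, literals {q=F, s=T, t=F}.
  branch 2 (add ~p):
    ~(~q & ~s): β-rule — branch into ~~q  //  ~~s.
      branch 2.1 (add ~~q):
        ○ open, literals {p=F, q=T}.
      branch 2.2 (add ~~s):
        ○ open, literals {p=F, s=T}.
1 branch closed, 3 open.
An open branch gives a countermodel: q=F, s=T, t=F (unmentioned atoms arbitrary); the premises hold there but the conclusion fails.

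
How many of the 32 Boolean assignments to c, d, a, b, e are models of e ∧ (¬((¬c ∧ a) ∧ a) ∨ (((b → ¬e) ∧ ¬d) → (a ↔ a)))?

16

Initial set: {(e ∧ (¬((¬c ∧ a) ∧ a) ∨ (((b → ¬e) ∧ ¬d) → (a ↔ a))))}.
(e ∧ (¬((¬c ∧ a) ∧ a) ∨ (((b → ¬e) ∧ ¬d) → (a ↔ a)))): α-rule — add e, (¬((¬c ∧ a) ∧ a) ∨ (((b → ¬e) ∧ ¬d) → (a ↔ a))).
(¬((¬c ∧ a) ∧ a) ∨ (((b → ¬e) ∧ ¬d) → (a ↔ a))): β-rule — branch into ¬((¬c ∧ a) ∧ a)  //  (((b → ¬e) ∧ ¬d) → (a ↔ a)).
  branch 1 (add ¬((¬c ∧ a) ∧ a)):
    ¬((¬c ∧ a) ∧ a): β-rule — branch into ¬(¬c ∧ a)  //  ¬a.
      branch 1.1 (add ¬(¬c ∧ a)):
        ¬(¬c ∧ a): β-rule — branch into ¬¬c  //  ¬a.
          branch 1.1.1 (add ¬¬c):
            ○ open, literals {c=T, e=T}.
          branch 1.1.2 (add ¬a):
            ○ open, literals {a=F, e=T}.
      branch 1.2 (add ¬a):
        ○ open, literals {a=F, e=T}.
  branch 2 (add (((b → ¬e) ∧ ¬d) → (a ↔ a))):
    (((b → ¬e) ∧ ¬d) → (a ↔ a)): β-rule — branch into ¬((b → ¬e) ∧ ¬d)  //  (a ↔ a).
      branch 2.1 (add ¬((b → ¬e) ∧ ¬d)):
        ¬((b → ¬e) ∧ ¬d): β-rule — branch into ¬(b → ¬e)  //  ¬¬d.
          branch 2.1.1 (add ¬(b → ¬e)):
            ¬(b → ¬e): α-rule — add b, ¬¬e.
            ○ open, literals {b=T, e=T}.
          branch 2.1.2 (add ¬¬d):
            ○ open, literals {d=T, e=T}.
      branch 2.2 (add (a ↔ a)):
        (a ↔ a): β-rule — branch into a, a  //  ¬a, ¬a.
          branch 2.2.1 (add a, a):
            ○ open, literals {a=T, e=T}.
          branch 2.2.2 (add ¬a, ¬a):
            ○ open, literals {a=F, e=T}.
0 branches closed, 7 open.
Each open branch fixes some atoms; the unmentioned ones are free. Counting distinct full assignments: branch {c=T, e=T} (d, a, b) contributes 8 new; branch {a=F, e=T} (c, d, b) contributes 4 new; branch {a=F, e=T} (c, d, b) contributes 0 new; branch {b=T, e=T} (c, d, a) contributes 2 new; branch {d=T, e=T} (c, a, b) contributes 1 new; branch {a=T, e=T} (c, d, b) contributes 1 new; branch {a=F, e=T} (c, d, b) contributes 0 new. Total: 16.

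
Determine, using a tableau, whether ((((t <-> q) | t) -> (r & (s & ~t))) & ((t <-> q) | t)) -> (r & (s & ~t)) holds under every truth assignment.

Valid

Assume the negation and expand:
Initial set: {F (((((t <-> q) | t) -> (r & (s & ~t))) & ((t <-> q) | t)) -> (r & (s & ~t)))}.
F (((((t <-> q) | t) -> (r & (s & ~t))) & ((t <-> q) | t)) -> (r & (s & ~t))): α-rule — add T ((((t <-> q) | t) -> (r & (s & ~t))) & ((t <-> q) | t)), F (r & (s & ~t)).
T ((((t <-> q) | t) -> (r & (s & ~t))) & ((t <-> q) | t)): α-rule — add T (((t <-> q) | t) -> (r & (s & ~t))), T ((t <-> q) | t).
F (r & (s & ~t)): β-rule — branch into F r  //  F (s & ~t).
  branch 1 (add F r):
    T (((t <-> q) | t) -> (r & (s & ~t))): β-rule — branch into F ((t <-> q) | t)  //  T (r & (s & ~t)).
      branch 1.1 (add F ((t <-> q) | t)):
        F ((t <-> q) | t): α-rule — add F (t <-> q), F t.
        T ((t <-> q) | t): β-rule — branch into T (t <-> q)  //  T t.
          branch 1.1.1 (add T (t <-> q)):
            F (t <-> q): β-rule — branch into T t, F q  //  F t, T q.
              branch 1.1.1.1 (add T t, F q):
                × closes — contains both t and ~t.
              branch 1.1.1.2 (add F t, T q):
                T (t <-> q): β-rule — branch into T t, T q  //  F t, F q.
                  branch 1.1.1.2.1 (add T t, T q):
                    × closes — contains both t and ~t.
                  branch 1.1.1.2.2 (add F t, F q):
                    × closes — contains both q and ~q.
          branch 1.1.2 (add T t):
            × closes — contains both t and ~t.
      branch 1.2 (add T (r & (s & ~t))):
        T (r & (s & ~t)): α-rule — add T r, T (s & ~t).
        × closes — contains both r and ~r.
  branch 2 (add F (s & ~t)):
    T (((t <-> q) | t) -> (r & (s & ~t))): β-rule — branch into F ((t <-> q) | t)  //  T (r & (s & ~t)).
      branch 2.1 (add F ((t <-> q) | t)):
        F ((t <-> q) | t): α-rule — add F (t <-> q), F t.
        T ((t <-> q) | t): β-rule — branch into T (t <-> q)  //  T t.
          branch 2.1.1 (add T (t <-> q)):
            F (s & ~t): β-rule — branch into F s  //  F ~t.
              branch 2.1.1.1 (add F s):
                F (t <-> q): β-rule — branch into T t, F q  //  F t, T q.
                  branch 2.1.1.1.1 (add T t, F q):
                    × closes — contains both t and ~t.
                  branch 2.1.1.1.2 (add F t, T q):
                    T (t <-> q): β-rule — branch into T t, T q  //  F t, F q.
                      branch 2.1.1.1.2.1 (add T t, T q):
                        × closes — contains both t and ~t.
                      branch 2.1.1.1.2.2 (add F t, F q):
                        × closes — contains both q and ~q.
              branch 2.1.1.2 (add F ~t):
                × closes — contains both t and ~t.
          branch 2.1.2 (add T t):
            × closes — contains both t and ~t.
      branch 2.2 (add T (r & (s & ~t))):
        T (r & (s & ~t)): α-rule — add T r, T (s & ~t).
        T (s & ~t): α-rule — add T s, T ~t.
        T ((t <-> q) | t): β-rule — branch into T (t <-> q)  //  T t.
          branch 2.2.1 (add T (t <-> q)):
            F (s & ~t): β-rule — branch into F s  //  F ~t.
              branch 2.2.1.1 (add F s):
                × closes — contains both s and ~s.
              branch 2.2.1.2 (add F ~t):
                × closes — contains both t and ~t.
          branch 2.2.2 (add T t):
            × closes — contains both t and ~t.
All 13 branches close.
Every branch closed, so the negation is unsatisfiable and the formula is valid.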